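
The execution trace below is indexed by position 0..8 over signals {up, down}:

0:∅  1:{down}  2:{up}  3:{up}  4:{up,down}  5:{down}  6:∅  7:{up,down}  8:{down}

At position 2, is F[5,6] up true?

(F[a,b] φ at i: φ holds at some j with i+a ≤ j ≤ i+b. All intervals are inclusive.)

Check up at each j in [7,8]:
  j=7: true
  j=8: false
Found at j=7 → formula holds.

True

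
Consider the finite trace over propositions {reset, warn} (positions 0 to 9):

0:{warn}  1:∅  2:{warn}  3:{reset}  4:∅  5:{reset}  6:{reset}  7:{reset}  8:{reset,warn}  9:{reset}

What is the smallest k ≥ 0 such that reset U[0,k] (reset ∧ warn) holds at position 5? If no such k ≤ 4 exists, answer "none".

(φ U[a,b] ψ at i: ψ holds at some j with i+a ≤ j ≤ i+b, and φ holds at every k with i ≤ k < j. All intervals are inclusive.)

3

Need earliest j ≥ 5 with (reset ∧ warn), and reset at every k in [5,j-1].
  j=5: rhs fails.
  j=6: rhs fails.
  j=7: rhs fails.
  j=8: rhs holds; lhs holds on [5,7]. k = 3.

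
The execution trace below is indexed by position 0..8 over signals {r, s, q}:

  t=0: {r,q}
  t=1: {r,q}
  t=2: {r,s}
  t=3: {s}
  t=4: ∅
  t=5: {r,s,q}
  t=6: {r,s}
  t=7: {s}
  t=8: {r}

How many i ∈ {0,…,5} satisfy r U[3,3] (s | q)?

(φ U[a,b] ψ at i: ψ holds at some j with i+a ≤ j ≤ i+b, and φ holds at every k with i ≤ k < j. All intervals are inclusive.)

1

Evaluate at each i in [0,5]:
  i=0: ✓ (rhs at j=3; lhs holds on [0,2])
  i=1: ✗ (no rhs in [4,4])
  i=2: ✗ (lhs fails at k=3 before rhs at j=5)
  i=3: ✗ (lhs fails at k=3 before rhs at j=6)
  i=4: ✗ (lhs fails at k=4 before rhs at j=7)
  i=5: ✗ (no rhs in [8,8])
Positions where it holds: {0} → 1.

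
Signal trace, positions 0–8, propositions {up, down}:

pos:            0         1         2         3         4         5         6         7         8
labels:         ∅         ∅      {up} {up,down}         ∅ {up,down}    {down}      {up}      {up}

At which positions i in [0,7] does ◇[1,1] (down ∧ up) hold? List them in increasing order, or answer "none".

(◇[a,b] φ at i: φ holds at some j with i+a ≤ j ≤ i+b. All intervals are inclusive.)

2, 4

Evaluate at each i in [0,7]:
  i=0: ✗ (none in [1,1])
  i=1: ✗ (none in [2,2])
  i=2: ✓ (witness j=3)
  i=3: ✗ (none in [4,4])
  i=4: ✓ (witness j=5)
  i=5: ✗ (none in [6,6])
  i=6: ✗ (none in [7,7])
  i=7: ✗ (none in [8,8])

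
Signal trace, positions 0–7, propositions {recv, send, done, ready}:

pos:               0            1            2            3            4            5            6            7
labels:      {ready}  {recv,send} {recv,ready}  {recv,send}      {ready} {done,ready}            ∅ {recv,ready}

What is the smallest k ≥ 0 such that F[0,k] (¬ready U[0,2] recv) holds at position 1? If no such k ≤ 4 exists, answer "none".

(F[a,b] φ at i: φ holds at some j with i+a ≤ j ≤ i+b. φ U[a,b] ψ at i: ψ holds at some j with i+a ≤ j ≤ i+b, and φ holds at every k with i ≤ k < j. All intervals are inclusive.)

Scan j = 1,2,… for (¬ready U[0,2] recv):
  j=1: holds
First hit at j=1, so smallest k = 1-1 = 0.

0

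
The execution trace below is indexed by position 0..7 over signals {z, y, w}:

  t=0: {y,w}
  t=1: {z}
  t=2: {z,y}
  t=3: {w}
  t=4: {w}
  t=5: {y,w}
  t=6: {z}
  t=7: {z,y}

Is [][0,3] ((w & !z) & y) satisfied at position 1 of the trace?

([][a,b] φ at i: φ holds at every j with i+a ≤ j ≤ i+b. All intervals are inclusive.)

Does not hold

Check ((w & !z) & y) at every j in [1,4]:
  j=1: false
  j=2: false
  j=3: false
  j=4: false
Fails at j=1 → formula fails.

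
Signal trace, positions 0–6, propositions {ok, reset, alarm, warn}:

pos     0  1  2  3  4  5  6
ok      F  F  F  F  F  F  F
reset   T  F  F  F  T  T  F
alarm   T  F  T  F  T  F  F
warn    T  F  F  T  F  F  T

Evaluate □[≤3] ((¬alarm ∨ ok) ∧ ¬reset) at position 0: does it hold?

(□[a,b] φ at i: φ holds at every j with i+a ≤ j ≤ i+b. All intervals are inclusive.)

False

Check ((¬alarm ∨ ok) ∧ ¬reset) at every j in [0,3]:
  j=0: false
  j=1: true
  j=2: false
  j=3: true
Fails at j=0 → formula fails.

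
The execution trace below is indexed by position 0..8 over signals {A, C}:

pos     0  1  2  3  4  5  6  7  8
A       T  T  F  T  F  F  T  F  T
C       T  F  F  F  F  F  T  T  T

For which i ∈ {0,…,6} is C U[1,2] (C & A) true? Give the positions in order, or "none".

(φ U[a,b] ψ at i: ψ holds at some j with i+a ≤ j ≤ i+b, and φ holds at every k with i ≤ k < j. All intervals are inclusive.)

Evaluate at each i in [0,6]:
  i=0: ✗ (no rhs in [1,2])
  i=1: ✗ (no rhs in [2,3])
  i=2: ✗ (no rhs in [3,4])
  i=3: ✗ (no rhs in [4,5])
  i=4: ✗ (lhs fails at k=4 before rhs at j=6)
  i=5: ✗ (lhs fails at k=5 before rhs at j=6)
  i=6: ✓ (rhs at j=8; lhs holds on [6,7])

6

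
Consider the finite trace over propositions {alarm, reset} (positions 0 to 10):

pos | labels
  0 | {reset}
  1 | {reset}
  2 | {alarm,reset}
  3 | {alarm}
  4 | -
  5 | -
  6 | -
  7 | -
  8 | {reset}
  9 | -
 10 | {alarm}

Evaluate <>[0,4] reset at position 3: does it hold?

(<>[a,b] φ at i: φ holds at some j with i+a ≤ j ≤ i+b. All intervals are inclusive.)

Does not hold

Check reset at each j in [3,7]:
  j=3: false
  j=4: false
  j=5: false
  j=6: false
  j=7: false
No position in the window satisfies it → formula fails.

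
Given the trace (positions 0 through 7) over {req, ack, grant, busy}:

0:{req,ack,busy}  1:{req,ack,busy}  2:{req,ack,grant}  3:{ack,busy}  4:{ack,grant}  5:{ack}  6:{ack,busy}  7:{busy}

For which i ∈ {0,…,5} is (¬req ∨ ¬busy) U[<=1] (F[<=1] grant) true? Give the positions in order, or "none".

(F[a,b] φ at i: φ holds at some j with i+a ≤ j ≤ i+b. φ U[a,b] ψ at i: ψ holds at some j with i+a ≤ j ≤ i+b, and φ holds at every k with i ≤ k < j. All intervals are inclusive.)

1, 2, 3, 4

Evaluate at each i in [0,5]:
  i=0: ✗ (lhs fails at k=0 before rhs at j=1)
  i=1: ✓ (rhs at j=1)
  i=2: ✓ (rhs at j=2)
  i=3: ✓ (rhs at j=3)
  i=4: ✓ (rhs at j=4)
  i=5: ✗ (no rhs in [5,6])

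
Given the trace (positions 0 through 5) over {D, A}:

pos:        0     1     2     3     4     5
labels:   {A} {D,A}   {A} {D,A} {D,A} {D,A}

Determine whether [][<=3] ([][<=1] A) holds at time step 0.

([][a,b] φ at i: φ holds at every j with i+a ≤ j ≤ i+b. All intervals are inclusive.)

True

Check [][<=1] A at every j in [0,3]:
  j=0: holds on [0,1]
  j=1: holds on [1,2]
  j=2: holds on [2,3]
  j=3: holds on [3,4]
All positions satisfy it → formula holds.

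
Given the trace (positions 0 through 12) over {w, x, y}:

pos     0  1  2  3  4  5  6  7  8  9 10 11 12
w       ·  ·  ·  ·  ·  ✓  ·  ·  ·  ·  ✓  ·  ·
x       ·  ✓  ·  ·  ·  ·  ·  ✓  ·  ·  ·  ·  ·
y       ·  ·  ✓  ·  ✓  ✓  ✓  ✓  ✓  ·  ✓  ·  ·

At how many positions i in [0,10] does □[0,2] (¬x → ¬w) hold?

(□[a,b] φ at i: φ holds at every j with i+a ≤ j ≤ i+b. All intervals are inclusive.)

5

Evaluate at each i in [0,10]:
  i=0: ✓ (all of [0,2])
  i=1: ✓ (all of [1,3])
  i=2: ✓ (all of [2,4])
  i=3: ✗ (fails at j=5)
  i=4: ✗ (fails at j=5)
  i=5: ✗ (fails at j=5)
  i=6: ✓ (all of [6,8])
  i=7: ✓ (all of [7,9])
  i=8: ✗ (fails at j=10)
  i=9: ✗ (fails at j=10)
  i=10: ✗ (fails at j=10)
Positions where it holds: {0, 1, 2, 6, 7} → 5.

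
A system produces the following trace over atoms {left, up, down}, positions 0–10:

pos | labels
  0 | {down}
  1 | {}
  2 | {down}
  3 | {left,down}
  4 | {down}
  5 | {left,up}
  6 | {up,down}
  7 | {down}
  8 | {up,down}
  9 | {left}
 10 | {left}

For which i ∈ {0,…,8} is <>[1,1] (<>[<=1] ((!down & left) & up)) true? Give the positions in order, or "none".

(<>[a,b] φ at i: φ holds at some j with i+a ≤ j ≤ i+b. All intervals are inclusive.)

3, 4

Evaluate at each i in [0,8]:
  i=0: ✗ (none in [1,1])
  i=1: ✗ (none in [2,2])
  i=2: ✗ (none in [3,3])
  i=3: ✓ (witness j=4)
  i=4: ✓ (witness j=5)
  i=5: ✗ (none in [6,6])
  i=6: ✗ (none in [7,7])
  i=7: ✗ (none in [8,8])
  i=8: ✗ (none in [9,9])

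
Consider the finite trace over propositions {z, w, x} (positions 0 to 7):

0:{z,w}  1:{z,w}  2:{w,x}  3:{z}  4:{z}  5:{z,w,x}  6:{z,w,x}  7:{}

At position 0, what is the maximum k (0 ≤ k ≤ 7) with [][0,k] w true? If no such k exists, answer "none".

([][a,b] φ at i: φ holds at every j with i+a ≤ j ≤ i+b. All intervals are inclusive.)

2

w must hold from j=0 onward; find where it first fails.
  j=0: holds
  j=1: holds
  j=2: holds
  j=3: fails
Holds on [0,2], so largest k = 2.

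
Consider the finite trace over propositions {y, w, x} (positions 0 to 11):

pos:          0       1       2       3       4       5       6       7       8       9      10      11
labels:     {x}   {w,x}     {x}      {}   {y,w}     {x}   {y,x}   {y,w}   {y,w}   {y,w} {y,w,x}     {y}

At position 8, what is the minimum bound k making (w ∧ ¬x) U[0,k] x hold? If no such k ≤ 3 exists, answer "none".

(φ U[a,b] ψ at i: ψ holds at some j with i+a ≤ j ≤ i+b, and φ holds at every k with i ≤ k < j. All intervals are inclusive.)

2

Need earliest j ≥ 8 with x, and (w ∧ ¬x) at every k in [8,j-1].
  j=8: rhs fails.
  j=9: rhs fails.
  j=10: rhs holds; lhs holds on [8,9]. k = 2.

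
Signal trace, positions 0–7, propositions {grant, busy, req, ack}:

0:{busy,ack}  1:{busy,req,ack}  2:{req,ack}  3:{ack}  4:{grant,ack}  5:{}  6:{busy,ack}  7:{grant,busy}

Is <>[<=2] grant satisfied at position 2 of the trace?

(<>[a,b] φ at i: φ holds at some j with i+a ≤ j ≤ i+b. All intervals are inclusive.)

Check grant at each j in [2,4]:
  j=2: false
  j=3: false
  j=4: true
Found at j=4 → formula holds.

Holds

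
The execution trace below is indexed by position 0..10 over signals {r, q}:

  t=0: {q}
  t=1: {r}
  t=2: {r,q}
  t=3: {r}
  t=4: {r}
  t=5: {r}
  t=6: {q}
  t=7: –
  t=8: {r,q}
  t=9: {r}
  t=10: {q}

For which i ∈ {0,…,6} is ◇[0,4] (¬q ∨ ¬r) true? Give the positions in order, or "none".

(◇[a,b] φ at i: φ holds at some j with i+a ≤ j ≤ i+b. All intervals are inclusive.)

Evaluate at each i in [0,6]:
  i=0: ✓ (witness j=0)
  i=1: ✓ (witness j=1)
  i=2: ✓ (witness j=3)
  i=3: ✓ (witness j=3)
  i=4: ✓ (witness j=4)
  i=5: ✓ (witness j=5)
  i=6: ✓ (witness j=6)

0, 1, 2, 3, 4, 5, 6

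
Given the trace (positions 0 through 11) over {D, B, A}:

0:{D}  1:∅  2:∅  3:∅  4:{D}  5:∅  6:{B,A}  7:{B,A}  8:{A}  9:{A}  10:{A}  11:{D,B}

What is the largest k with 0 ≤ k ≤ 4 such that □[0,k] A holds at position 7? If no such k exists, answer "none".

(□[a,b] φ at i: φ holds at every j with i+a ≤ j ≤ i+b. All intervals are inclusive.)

3

A must hold from j=7 onward; find where it first fails.
  j=7: holds
  j=8: holds
  j=9: holds
  j=10: holds
  j=11: fails
Holds on [7,10], so largest k = 3.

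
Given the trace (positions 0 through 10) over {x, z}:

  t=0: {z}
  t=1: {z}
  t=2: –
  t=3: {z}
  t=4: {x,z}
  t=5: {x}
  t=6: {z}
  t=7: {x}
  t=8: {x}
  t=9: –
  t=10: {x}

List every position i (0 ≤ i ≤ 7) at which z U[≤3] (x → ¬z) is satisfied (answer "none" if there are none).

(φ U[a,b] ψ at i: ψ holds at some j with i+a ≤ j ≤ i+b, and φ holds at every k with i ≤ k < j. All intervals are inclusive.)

Evaluate at each i in [0,7]:
  i=0: ✓ (rhs at j=0)
  i=1: ✓ (rhs at j=1)
  i=2: ✓ (rhs at j=2)
  i=3: ✓ (rhs at j=3)
  i=4: ✓ (rhs at j=5; lhs holds on [4,4])
  i=5: ✓ (rhs at j=5)
  i=6: ✓ (rhs at j=6)
  i=7: ✓ (rhs at j=7)

0, 1, 2, 3, 4, 5, 6, 7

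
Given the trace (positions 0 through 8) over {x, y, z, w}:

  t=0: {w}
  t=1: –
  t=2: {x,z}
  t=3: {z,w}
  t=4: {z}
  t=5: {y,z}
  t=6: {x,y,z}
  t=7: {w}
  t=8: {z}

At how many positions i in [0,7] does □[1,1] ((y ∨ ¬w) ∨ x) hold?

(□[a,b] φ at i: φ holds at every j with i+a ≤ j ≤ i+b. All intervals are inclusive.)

6

Evaluate at each i in [0,7]:
  i=0: ✓ (all of [1,1])
  i=1: ✓ (all of [2,2])
  i=2: ✗ (fails at j=3)
  i=3: ✓ (all of [4,4])
  i=4: ✓ (all of [5,5])
  i=5: ✓ (all of [6,6])
  i=6: ✗ (fails at j=7)
  i=7: ✓ (all of [8,8])
Positions where it holds: {0, 1, 3, 4, 5, 7} → 6.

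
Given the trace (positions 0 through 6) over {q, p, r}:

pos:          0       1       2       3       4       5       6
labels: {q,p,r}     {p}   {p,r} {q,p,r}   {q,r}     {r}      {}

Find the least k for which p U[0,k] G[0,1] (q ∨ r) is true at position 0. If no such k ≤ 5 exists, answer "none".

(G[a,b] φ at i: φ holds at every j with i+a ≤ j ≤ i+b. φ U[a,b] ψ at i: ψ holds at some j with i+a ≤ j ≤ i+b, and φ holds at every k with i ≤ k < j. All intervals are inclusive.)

2

Need earliest j ≥ 0 with G[0,1] (q ∨ r), and p at every k in [0,j-1].
  j=0: rhs fails.
  j=1: rhs fails.
  j=2: rhs holds; lhs holds on [0,1]. k = 2.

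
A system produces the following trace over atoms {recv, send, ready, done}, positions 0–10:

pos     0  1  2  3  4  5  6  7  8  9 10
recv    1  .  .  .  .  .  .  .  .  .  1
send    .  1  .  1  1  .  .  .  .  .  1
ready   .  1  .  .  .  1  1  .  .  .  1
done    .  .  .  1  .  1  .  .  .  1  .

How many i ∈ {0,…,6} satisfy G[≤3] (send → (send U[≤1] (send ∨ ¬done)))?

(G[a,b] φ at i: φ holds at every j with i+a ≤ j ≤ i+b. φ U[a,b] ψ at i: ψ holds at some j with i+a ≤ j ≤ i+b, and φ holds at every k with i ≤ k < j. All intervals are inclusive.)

Evaluate at each i in [0,6]:
  i=0: ✓ (all of [0,3])
  i=1: ✓ (all of [1,4])
  i=2: ✓ (all of [2,5])
  i=3: ✓ (all of [3,6])
  i=4: ✓ (all of [4,7])
  i=5: ✓ (all of [5,8])
  i=6: ✓ (all of [6,9])
Positions where it holds: {0, 1, 2, 3, 4, 5, 6} → 7.

7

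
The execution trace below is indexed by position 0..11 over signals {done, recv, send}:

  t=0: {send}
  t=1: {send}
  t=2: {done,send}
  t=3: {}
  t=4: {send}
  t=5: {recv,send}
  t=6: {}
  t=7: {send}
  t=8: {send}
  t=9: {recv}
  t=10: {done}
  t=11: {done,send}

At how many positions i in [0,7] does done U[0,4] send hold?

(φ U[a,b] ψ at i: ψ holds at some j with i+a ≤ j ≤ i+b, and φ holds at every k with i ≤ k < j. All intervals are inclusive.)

6

Evaluate at each i in [0,7]:
  i=0: ✓ (rhs at j=0)
  i=1: ✓ (rhs at j=1)
  i=2: ✓ (rhs at j=2)
  i=3: ✗ (lhs fails at k=3 before rhs at j=4)
  i=4: ✓ (rhs at j=4)
  i=5: ✓ (rhs at j=5)
  i=6: ✗ (lhs fails at k=6 before rhs at j=7)
  i=7: ✓ (rhs at j=7)
Positions where it holds: {0, 1, 2, 4, 5, 7} → 6.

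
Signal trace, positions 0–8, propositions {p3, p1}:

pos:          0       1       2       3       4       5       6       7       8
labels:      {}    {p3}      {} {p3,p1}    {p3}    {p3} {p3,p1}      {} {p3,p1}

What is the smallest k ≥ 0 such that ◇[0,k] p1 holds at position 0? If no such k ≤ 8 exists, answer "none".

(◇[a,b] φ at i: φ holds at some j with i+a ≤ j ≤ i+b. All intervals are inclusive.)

3

Scan j = 0,1,… for p1:
  j=0: fails
  j=1: fails
  j=2: fails
  j=3: holds
First hit at j=3, so smallest k = 3-0 = 3.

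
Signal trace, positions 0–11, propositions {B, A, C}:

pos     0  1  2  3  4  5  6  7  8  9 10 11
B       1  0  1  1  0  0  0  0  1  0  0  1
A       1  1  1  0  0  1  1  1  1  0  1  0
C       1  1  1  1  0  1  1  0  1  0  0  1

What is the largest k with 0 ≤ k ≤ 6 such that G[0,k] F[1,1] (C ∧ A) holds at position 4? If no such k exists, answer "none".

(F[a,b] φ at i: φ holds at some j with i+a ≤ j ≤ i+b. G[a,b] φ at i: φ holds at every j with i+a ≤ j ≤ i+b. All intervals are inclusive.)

1

F[1,1] (C ∧ A) must hold from j=4 onward; find where it first fails.
  j=4: holds
  j=5: holds
  j=6: fails
Holds on [4,5], so largest k = 1.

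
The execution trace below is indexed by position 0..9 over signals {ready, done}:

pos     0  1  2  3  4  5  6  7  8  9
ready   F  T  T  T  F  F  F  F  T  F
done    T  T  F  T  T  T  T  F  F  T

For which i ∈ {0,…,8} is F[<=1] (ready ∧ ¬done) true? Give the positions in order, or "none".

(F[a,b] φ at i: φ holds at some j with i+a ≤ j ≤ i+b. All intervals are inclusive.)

Evaluate at each i in [0,8]:
  i=0: ✗ (none in [0,1])
  i=1: ✓ (witness j=2)
  i=2: ✓ (witness j=2)
  i=3: ✗ (none in [3,4])
  i=4: ✗ (none in [4,5])
  i=5: ✗ (none in [5,6])
  i=6: ✗ (none in [6,7])
  i=7: ✓ (witness j=8)
  i=8: ✓ (witness j=8)

1, 2, 7, 8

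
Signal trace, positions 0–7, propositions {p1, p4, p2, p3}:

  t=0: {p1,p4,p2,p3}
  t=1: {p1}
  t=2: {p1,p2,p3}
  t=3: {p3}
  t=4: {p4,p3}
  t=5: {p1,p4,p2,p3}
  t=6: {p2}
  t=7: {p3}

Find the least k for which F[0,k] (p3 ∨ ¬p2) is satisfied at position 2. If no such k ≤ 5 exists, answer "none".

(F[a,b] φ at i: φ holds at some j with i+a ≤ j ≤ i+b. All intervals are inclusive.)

Scan j = 2,3,… for (p3 ∨ ¬p2):
  j=2: holds
First hit at j=2, so smallest k = 2-2 = 0.

0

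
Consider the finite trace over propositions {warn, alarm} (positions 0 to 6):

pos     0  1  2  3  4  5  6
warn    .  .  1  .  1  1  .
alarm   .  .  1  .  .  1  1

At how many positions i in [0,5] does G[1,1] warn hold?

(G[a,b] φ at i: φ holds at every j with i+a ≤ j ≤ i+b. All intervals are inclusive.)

3

Evaluate at each i in [0,5]:
  i=0: ✗ (fails at j=1)
  i=1: ✓ (all of [2,2])
  i=2: ✗ (fails at j=3)
  i=3: ✓ (all of [4,4])
  i=4: ✓ (all of [5,5])
  i=5: ✗ (fails at j=6)
Positions where it holds: {1, 3, 4} → 3.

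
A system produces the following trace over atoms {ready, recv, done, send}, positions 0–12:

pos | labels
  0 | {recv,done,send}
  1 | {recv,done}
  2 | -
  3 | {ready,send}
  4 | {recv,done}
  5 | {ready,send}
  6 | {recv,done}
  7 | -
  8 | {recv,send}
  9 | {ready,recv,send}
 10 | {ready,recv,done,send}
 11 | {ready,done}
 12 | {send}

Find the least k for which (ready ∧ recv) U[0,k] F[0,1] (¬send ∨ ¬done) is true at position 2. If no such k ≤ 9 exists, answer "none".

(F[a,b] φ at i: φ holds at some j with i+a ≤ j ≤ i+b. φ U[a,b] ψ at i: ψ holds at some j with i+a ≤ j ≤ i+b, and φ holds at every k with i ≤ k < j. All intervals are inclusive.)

0

Need earliest j ≥ 2 with F[0,1] (¬send ∨ ¬done), and (ready ∧ recv) at every k in [2,j-1].
  j=2: rhs holds (empty prefix). k = 0.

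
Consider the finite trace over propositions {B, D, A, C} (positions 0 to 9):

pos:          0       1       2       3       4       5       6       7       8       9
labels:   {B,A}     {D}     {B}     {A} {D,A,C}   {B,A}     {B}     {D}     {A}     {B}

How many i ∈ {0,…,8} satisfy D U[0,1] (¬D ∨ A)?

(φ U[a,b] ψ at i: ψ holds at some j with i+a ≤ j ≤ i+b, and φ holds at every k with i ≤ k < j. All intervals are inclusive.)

9

Evaluate at each i in [0,8]:
  i=0: ✓ (rhs at j=0)
  i=1: ✓ (rhs at j=2; lhs holds on [1,1])
  i=2: ✓ (rhs at j=2)
  i=3: ✓ (rhs at j=3)
  i=4: ✓ (rhs at j=4)
  i=5: ✓ (rhs at j=5)
  i=6: ✓ (rhs at j=6)
  i=7: ✓ (rhs at j=8; lhs holds on [7,7])
  i=8: ✓ (rhs at j=8)
Positions where it holds: {0, 1, 2, 3, 4, 5, 6, 7, 8} → 9.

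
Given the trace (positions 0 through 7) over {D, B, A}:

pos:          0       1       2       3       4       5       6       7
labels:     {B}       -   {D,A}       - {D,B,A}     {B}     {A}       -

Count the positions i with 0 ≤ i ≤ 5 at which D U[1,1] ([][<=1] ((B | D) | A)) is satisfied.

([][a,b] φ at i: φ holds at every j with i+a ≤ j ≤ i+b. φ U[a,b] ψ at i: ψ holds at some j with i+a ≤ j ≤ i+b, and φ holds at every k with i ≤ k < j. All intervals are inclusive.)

1

Evaluate at each i in [0,5]:
  i=0: ✗ (no rhs in [1,1])
  i=1: ✗ (no rhs in [2,2])
  i=2: ✗ (no rhs in [3,3])
  i=3: ✗ (lhs fails at k=3 before rhs at j=4)
  i=4: ✓ (rhs at j=5; lhs holds on [4,4])
  i=5: ✗ (no rhs in [6,6])
Positions where it holds: {4} → 1.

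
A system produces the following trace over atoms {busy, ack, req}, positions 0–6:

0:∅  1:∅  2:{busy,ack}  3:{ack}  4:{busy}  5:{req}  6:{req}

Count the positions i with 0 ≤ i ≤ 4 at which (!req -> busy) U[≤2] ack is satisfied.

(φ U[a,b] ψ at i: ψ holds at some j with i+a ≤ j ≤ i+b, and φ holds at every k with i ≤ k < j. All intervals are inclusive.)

2

Evaluate at each i in [0,4]:
  i=0: ✗ (lhs fails at k=0 before rhs at j=2)
  i=1: ✗ (lhs fails at k=1 before rhs at j=2)
  i=2: ✓ (rhs at j=2)
  i=3: ✓ (rhs at j=3)
  i=4: ✗ (no rhs in [4,6])
Positions where it holds: {2, 3} → 2.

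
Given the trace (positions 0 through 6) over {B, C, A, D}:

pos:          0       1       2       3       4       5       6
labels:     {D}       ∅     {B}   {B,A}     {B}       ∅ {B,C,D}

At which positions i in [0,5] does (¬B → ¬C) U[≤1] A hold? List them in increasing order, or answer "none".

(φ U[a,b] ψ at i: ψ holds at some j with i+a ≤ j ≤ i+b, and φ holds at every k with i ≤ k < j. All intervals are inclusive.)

2, 3

Evaluate at each i in [0,5]:
  i=0: ✗ (no rhs in [0,1])
  i=1: ✗ (no rhs in [1,2])
  i=2: ✓ (rhs at j=3; lhs holds on [2,2])
  i=3: ✓ (rhs at j=3)
  i=4: ✗ (no rhs in [4,5])
  i=5: ✗ (no rhs in [5,6])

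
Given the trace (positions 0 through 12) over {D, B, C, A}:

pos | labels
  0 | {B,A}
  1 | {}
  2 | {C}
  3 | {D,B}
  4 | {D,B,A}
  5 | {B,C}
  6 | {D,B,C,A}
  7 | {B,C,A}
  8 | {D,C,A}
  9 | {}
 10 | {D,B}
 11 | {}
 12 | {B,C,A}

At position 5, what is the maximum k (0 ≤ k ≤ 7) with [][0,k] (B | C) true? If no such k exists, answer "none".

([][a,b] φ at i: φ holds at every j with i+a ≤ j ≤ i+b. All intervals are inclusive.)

(B | C) must hold from j=5 onward; find where it first fails.
  j=5: holds
  j=6: holds
  j=7: holds
  j=8: holds
  j=9: fails
Holds on [5,8], so largest k = 3.

3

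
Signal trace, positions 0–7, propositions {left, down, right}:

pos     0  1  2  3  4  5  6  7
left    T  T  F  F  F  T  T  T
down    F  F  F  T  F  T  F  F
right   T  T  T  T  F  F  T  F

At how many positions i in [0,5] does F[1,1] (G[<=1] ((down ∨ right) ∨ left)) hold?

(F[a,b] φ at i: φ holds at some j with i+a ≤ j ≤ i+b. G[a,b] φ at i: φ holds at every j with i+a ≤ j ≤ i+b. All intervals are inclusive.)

Evaluate at each i in [0,5]:
  i=0: ✓ (witness j=1)
  i=1: ✓ (witness j=2)
  i=2: ✗ (none in [3,3])
  i=3: ✗ (none in [4,4])
  i=4: ✓ (witness j=5)
  i=5: ✓ (witness j=6)
Positions where it holds: {0, 1, 4, 5} → 4.

4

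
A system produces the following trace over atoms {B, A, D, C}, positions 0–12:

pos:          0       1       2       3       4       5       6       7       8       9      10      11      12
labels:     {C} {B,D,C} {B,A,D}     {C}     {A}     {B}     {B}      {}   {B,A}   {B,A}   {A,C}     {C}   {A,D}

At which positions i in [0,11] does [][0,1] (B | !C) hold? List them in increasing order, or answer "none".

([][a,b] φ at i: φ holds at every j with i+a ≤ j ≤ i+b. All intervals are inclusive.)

1, 4, 5, 6, 7, 8

Evaluate at each i in [0,11]:
  i=0: ✗ (fails at j=0)
  i=1: ✓ (all of [1,2])
  i=2: ✗ (fails at j=3)
  i=3: ✗ (fails at j=3)
  i=4: ✓ (all of [4,5])
  i=5: ✓ (all of [5,6])
  i=6: ✓ (all of [6,7])
  i=7: ✓ (all of [7,8])
  i=8: ✓ (all of [8,9])
  i=9: ✗ (fails at j=10)
  i=10: ✗ (fails at j=10)
  i=11: ✗ (fails at j=11)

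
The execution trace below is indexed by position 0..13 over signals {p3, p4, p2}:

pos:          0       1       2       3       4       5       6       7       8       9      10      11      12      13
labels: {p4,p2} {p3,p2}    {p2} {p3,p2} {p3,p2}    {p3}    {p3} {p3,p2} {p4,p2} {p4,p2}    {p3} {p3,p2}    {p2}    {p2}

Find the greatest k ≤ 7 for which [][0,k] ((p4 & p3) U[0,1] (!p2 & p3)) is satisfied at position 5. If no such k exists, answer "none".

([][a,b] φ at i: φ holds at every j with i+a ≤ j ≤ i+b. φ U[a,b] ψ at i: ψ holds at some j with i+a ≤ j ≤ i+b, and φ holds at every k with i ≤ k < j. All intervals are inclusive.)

((p4 & p3) U[0,1] (!p2 & p3)) must hold from j=5 onward; find where it first fails.
  j=5: holds
  j=6: holds
  j=7: fails
Holds on [5,6], so largest k = 1.

1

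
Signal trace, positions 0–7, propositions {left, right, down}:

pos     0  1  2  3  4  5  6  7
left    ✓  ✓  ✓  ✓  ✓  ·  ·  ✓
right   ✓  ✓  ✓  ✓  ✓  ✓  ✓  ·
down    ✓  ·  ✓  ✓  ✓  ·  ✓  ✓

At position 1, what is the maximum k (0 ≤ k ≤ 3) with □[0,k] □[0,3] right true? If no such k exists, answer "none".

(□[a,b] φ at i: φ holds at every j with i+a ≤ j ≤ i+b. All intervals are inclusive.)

2

□[0,3] right must hold from j=1 onward; find where it first fails.
  j=1: holds
  j=2: holds
  j=3: holds
  j=4: fails
Holds on [1,3], so largest k = 2.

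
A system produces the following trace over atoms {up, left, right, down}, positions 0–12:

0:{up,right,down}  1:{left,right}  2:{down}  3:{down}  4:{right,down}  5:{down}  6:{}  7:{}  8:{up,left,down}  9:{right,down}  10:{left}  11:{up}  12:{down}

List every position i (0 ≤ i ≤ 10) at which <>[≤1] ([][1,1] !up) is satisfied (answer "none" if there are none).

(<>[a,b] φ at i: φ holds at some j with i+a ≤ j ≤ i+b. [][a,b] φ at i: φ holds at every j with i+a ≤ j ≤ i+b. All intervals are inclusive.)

Evaluate at each i in [0,10]:
  i=0: ✓ (witness j=0)
  i=1: ✓ (witness j=1)
  i=2: ✓ (witness j=2)
  i=3: ✓ (witness j=3)
  i=4: ✓ (witness j=4)
  i=5: ✓ (witness j=5)
  i=6: ✓ (witness j=6)
  i=7: ✓ (witness j=8)
  i=8: ✓ (witness j=8)
  i=9: ✓ (witness j=9)
  i=10: ✓ (witness j=11)

0, 1, 2, 3, 4, 5, 6, 7, 8, 9, 10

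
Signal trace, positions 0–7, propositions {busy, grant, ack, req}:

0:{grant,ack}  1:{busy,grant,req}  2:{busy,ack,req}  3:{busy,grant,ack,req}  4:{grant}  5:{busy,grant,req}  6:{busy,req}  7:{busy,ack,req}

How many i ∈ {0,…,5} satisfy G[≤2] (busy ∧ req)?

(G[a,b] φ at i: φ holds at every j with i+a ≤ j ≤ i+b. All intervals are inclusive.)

Evaluate at each i in [0,5]:
  i=0: ✗ (fails at j=0)
  i=1: ✓ (all of [1,3])
  i=2: ✗ (fails at j=4)
  i=3: ✗ (fails at j=4)
  i=4: ✗ (fails at j=4)
  i=5: ✓ (all of [5,7])
Positions where it holds: {1, 5} → 2.

2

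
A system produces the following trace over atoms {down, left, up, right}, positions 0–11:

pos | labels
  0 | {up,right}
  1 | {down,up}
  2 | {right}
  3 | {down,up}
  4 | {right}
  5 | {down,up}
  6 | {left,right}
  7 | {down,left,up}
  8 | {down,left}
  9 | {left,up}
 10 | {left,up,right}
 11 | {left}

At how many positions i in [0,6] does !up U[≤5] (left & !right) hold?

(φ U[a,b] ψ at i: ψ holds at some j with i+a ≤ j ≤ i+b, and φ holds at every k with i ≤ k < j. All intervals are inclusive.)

Evaluate at each i in [0,6]:
  i=0: ✗ (no rhs in [0,5])
  i=1: ✗ (no rhs in [1,6])
  i=2: ✗ (lhs fails at k=3 before rhs at j=7)
  i=3: ✗ (lhs fails at k=3 before rhs at j=7)
  i=4: ✗ (lhs fails at k=5 before rhs at j=7)
  i=5: ✗ (lhs fails at k=5 before rhs at j=7)
  i=6: ✓ (rhs at j=7; lhs holds on [6,6])
Positions where it holds: {6} → 1.

1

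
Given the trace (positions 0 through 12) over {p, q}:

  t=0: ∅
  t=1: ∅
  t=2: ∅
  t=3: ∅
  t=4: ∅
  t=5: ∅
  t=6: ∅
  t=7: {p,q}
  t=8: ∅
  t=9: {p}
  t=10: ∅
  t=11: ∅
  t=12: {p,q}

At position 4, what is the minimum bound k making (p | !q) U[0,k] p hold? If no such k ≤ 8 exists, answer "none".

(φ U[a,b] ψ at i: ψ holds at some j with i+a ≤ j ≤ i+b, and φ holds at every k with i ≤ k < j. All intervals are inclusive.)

Need earliest j ≥ 4 with p, and (p | !q) at every k in [4,j-1].
  j=4: rhs fails.
  j=5: rhs fails.
  j=6: rhs fails.
  j=7: rhs holds; lhs holds on [4,6]. k = 3.

3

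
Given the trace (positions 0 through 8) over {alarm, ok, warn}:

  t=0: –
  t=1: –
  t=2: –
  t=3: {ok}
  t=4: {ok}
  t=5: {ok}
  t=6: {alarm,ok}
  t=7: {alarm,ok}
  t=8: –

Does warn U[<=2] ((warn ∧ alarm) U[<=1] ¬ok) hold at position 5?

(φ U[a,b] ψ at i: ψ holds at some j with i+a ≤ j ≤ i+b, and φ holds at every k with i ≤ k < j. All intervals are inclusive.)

Need some j in [5,7] with ((warn ∧ alarm) U[<=1] ¬ok), and warn at every k in [5,j-1].
  j=5: ((warn ∧ alarm) U[<=1] ¬ok) — fails.
  j=6: ((warn ∧ alarm) U[<=1] ¬ok) — fails.
  j=7: ((warn ∧ alarm) U[<=1] ¬ok) — fails.
No j in the window works → until fails.

False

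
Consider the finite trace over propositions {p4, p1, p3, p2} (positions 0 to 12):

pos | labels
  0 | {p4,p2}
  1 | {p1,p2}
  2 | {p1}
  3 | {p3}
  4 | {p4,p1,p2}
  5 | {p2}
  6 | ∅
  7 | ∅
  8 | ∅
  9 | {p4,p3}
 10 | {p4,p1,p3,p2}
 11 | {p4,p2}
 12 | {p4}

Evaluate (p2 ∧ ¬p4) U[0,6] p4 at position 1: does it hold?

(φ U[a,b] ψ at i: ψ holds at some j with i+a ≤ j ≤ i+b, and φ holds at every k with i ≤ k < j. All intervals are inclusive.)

Need some j in [1,7] with p4, and (p2 ∧ ¬p4) at every k in [1,j-1].
  j=1: p4 false.
  j=2: p4 false.
  j=3: p4 false.
  j=4: p4 holds, but (p2 ∧ ¬p4) fails at k=2 → not this j.
  j=5: p4 false.
  j=6: p4 false.
  j=7: p4 false.
No j in the window works → until fails.

No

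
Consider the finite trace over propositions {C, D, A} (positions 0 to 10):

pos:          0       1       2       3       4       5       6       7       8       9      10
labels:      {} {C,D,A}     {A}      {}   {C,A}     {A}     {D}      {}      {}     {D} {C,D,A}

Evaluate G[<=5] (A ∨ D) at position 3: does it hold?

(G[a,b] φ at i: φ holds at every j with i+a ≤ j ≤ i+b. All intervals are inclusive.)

No

Check (A ∨ D) at every j in [3,8]:
  j=3: false
  j=4: true
  j=5: true
  j=6: true
  j=7: false
  j=8: false
Fails at j=3 → formula fails.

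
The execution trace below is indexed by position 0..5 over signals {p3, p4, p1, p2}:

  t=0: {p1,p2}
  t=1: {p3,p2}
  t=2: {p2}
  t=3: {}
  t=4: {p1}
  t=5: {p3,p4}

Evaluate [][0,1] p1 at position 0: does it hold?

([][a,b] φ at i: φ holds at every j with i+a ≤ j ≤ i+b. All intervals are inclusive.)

Check p1 at every j in [0,1]:
  j=0: true
  j=1: false
Fails at j=1 → formula fails.

Does not hold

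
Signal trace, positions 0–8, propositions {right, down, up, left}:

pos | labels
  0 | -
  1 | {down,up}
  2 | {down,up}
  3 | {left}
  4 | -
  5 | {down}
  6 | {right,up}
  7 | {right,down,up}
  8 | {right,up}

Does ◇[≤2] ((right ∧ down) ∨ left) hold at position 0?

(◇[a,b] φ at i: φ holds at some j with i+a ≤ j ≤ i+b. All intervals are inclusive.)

Check ((right ∧ down) ∨ left) at each j in [0,2]:
  j=0: false
  j=1: false
  j=2: false
No position in the window satisfies it → formula fails.

No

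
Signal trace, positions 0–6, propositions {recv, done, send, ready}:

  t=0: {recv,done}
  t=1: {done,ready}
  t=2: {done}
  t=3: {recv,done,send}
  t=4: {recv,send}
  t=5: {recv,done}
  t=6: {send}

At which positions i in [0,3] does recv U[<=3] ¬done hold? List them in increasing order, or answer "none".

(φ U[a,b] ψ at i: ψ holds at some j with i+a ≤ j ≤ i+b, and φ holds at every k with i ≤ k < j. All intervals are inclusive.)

3

Evaluate at each i in [0,3]:
  i=0: ✗ (no rhs in [0,3])
  i=1: ✗ (lhs fails at k=1 before rhs at j=4)
  i=2: ✗ (lhs fails at k=2 before rhs at j=4)
  i=3: ✓ (rhs at j=4; lhs holds on [3,3])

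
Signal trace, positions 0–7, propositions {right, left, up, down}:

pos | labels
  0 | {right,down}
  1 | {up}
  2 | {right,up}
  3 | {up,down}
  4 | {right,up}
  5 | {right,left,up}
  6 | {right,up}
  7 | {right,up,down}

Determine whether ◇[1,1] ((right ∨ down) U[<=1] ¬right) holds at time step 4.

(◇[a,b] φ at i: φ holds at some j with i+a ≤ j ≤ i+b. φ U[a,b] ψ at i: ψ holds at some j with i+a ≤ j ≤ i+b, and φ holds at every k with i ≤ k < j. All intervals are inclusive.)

Check ((right ∨ down) U[<=1] ¬right) at each j in [5,5]:
  j=5: fails
No position in the window satisfies it → formula fails.

False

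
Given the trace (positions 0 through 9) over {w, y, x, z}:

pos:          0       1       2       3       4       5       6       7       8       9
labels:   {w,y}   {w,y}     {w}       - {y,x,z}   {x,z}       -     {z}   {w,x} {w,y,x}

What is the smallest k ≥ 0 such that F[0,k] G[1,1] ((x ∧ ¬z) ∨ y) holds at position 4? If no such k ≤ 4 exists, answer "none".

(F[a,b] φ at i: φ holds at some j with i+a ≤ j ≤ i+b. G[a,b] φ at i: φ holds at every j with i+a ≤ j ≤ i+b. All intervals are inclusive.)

Scan j = 4,5,… for G[1,1] ((x ∧ ¬z) ∨ y):
  j=4: fails
  j=5: fails
  j=6: fails
  j=7: holds
First hit at j=7, so smallest k = 7-4 = 3.

3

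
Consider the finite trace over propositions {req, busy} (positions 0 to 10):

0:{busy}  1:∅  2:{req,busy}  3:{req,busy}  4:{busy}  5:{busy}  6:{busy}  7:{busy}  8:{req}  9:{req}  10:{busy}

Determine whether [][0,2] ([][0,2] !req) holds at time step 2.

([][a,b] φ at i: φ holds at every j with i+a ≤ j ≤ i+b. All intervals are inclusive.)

Check [][0,2] !req at every j in [2,4]:
  j=2: fails at 2
  j=3: fails at 3
  j=4: holds on [4,6]
Fails at j=2 → formula fails.

False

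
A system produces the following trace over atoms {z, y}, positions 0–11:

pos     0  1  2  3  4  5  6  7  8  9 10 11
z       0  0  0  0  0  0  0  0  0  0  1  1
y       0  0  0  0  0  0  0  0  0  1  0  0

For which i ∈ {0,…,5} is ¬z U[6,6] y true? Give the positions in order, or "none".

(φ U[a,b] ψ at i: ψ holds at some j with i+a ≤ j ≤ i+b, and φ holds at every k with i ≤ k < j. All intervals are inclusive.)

3

Evaluate at each i in [0,5]:
  i=0: ✗ (no rhs in [6,6])
  i=1: ✗ (no rhs in [7,7])
  i=2: ✗ (no rhs in [8,8])
  i=3: ✓ (rhs at j=9; lhs holds on [3,8])
  i=4: ✗ (no rhs in [10,10])
  i=5: ✗ (no rhs in [11,11])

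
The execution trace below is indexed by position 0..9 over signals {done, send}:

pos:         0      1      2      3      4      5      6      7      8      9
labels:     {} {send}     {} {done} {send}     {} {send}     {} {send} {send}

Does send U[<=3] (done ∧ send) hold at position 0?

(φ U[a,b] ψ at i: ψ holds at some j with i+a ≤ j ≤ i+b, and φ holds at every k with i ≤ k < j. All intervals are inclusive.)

False

Need some j in [0,3] with (done ∧ send), and send at every k in [0,j-1].
  j=0: (done ∧ send) false.
  j=1: (done ∧ send) false.
  j=2: (done ∧ send) false.
  j=3: (done ∧ send) false.
No j in the window works → until fails.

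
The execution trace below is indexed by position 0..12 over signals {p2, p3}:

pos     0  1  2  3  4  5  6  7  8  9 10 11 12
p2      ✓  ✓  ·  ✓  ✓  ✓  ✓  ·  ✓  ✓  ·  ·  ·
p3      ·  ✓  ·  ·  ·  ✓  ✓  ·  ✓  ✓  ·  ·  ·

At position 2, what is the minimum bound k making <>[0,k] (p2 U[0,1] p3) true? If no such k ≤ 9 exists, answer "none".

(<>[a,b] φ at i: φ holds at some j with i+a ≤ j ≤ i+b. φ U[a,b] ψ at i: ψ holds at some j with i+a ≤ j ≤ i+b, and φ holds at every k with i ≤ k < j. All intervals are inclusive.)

Scan j = 2,3,… for (p2 U[0,1] p3):
  j=2: fails
  j=3: fails
  j=4: holds
First hit at j=4, so smallest k = 4-2 = 2.

2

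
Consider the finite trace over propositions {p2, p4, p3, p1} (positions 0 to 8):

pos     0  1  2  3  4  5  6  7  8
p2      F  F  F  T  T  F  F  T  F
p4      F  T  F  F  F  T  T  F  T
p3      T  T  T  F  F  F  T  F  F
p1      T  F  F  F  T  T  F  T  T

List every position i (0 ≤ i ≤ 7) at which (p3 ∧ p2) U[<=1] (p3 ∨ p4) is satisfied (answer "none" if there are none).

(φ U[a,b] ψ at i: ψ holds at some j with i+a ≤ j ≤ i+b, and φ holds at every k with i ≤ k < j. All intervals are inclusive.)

0, 1, 2, 5, 6

Evaluate at each i in [0,7]:
  i=0: ✓ (rhs at j=0)
  i=1: ✓ (rhs at j=1)
  i=2: ✓ (rhs at j=2)
  i=3: ✗ (no rhs in [3,4])
  i=4: ✗ (lhs fails at k=4 before rhs at j=5)
  i=5: ✓ (rhs at j=5)
  i=6: ✓ (rhs at j=6)
  i=7: ✗ (lhs fails at k=7 before rhs at j=8)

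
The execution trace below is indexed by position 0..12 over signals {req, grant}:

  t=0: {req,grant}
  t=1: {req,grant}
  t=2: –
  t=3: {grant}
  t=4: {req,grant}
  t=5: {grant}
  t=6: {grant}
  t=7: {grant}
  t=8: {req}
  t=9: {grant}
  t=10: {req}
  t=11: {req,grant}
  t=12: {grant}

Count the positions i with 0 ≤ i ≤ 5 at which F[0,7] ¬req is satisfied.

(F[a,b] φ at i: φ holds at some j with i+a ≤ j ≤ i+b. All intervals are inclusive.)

6

Evaluate at each i in [0,5]:
  i=0: ✓ (witness j=2)
  i=1: ✓ (witness j=2)
  i=2: ✓ (witness j=2)
  i=3: ✓ (witness j=3)
  i=4: ✓ (witness j=5)
  i=5: ✓ (witness j=5)
Positions where it holds: {0, 1, 2, 3, 4, 5} → 6.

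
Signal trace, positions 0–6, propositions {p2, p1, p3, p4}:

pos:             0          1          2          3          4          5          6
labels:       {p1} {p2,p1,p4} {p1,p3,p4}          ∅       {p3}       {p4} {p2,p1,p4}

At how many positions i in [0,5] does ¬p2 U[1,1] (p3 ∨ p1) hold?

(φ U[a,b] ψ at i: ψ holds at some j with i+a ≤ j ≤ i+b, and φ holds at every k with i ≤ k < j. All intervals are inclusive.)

3

Evaluate at each i in [0,5]:
  i=0: ✓ (rhs at j=1; lhs holds on [0,0])
  i=1: ✗ (lhs fails at k=1 before rhs at j=2)
  i=2: ✗ (no rhs in [3,3])
  i=3: ✓ (rhs at j=4; lhs holds on [3,3])
  i=4: ✗ (no rhs in [5,5])
  i=5: ✓ (rhs at j=6; lhs holds on [5,5])
Positions where it holds: {0, 3, 5} → 3.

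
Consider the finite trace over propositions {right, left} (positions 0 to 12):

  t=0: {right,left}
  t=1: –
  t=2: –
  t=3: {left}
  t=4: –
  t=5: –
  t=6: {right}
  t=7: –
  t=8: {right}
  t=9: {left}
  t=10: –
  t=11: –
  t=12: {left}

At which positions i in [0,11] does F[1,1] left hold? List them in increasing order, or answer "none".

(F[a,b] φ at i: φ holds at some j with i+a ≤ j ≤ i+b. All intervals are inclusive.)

2, 8, 11

Evaluate at each i in [0,11]:
  i=0: ✗ (none in [1,1])
  i=1: ✗ (none in [2,2])
  i=2: ✓ (witness j=3)
  i=3: ✗ (none in [4,4])
  i=4: ✗ (none in [5,5])
  i=5: ✗ (none in [6,6])
  i=6: ✗ (none in [7,7])
  i=7: ✗ (none in [8,8])
  i=8: ✓ (witness j=9)
  i=9: ✗ (none in [10,10])
  i=10: ✗ (none in [11,11])
  i=11: ✓ (witness j=12)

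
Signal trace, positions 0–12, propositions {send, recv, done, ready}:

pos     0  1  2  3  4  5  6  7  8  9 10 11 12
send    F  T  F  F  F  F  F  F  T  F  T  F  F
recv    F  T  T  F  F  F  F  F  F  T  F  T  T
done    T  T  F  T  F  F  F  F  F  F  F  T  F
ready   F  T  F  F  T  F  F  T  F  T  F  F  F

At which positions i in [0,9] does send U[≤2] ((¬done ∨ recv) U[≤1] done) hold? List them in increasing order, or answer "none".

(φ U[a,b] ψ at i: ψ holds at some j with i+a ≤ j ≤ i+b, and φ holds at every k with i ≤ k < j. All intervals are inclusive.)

0, 1, 2, 3

Evaluate at each i in [0,9]:
  i=0: ✓ (rhs at j=0)
  i=1: ✓ (rhs at j=1)
  i=2: ✓ (rhs at j=2)
  i=3: ✓ (rhs at j=3)
  i=4: ✗ (no rhs in [4,6])
  i=5: ✗ (no rhs in [5,7])
  i=6: ✗ (no rhs in [6,8])
  i=7: ✗ (no rhs in [7,9])
  i=8: ✗ (lhs fails at k=9 before rhs at j=10)
  i=9: ✗ (lhs fails at k=9 before rhs at j=10)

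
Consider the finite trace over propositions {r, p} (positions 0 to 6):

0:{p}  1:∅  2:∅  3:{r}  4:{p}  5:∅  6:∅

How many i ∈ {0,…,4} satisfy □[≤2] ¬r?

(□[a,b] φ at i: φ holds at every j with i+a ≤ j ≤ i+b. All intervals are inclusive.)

Evaluate at each i in [0,4]:
  i=0: ✓ (all of [0,2])
  i=1: ✗ (fails at j=3)
  i=2: ✗ (fails at j=3)
  i=3: ✗ (fails at j=3)
  i=4: ✓ (all of [4,6])
Positions where it holds: {0, 4} → 2.

2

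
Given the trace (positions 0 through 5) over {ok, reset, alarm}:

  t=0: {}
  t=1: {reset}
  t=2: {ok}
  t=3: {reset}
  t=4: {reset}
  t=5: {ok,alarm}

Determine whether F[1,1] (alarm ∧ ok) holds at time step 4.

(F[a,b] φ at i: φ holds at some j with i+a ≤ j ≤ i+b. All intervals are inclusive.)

Check (alarm ∧ ok) at each j in [5,5]:
  j=5: true
Found at j=5 → formula holds.

True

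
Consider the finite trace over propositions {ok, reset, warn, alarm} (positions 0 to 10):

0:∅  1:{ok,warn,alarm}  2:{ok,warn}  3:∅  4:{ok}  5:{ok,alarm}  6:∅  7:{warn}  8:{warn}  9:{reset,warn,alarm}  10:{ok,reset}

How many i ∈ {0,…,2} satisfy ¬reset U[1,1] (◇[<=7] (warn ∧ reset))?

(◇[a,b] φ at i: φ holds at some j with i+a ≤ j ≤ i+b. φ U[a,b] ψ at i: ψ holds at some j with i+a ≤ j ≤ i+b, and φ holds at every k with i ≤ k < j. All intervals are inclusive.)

2

Evaluate at each i in [0,2]:
  i=0: ✗ (no rhs in [1,1])
  i=1: ✓ (rhs at j=2; lhs holds on [1,1])
  i=2: ✓ (rhs at j=3; lhs holds on [2,2])
Positions where it holds: {1, 2} → 2.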